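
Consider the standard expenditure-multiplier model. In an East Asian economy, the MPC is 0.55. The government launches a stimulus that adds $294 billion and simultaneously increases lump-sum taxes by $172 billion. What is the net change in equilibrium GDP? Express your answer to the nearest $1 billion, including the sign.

Expenditure multiplier = 1/(1 − MPC) = 1/(1 − 0.55) = 1/0.45 ≈ 2.222.
ΔG contributes k·ΔG = (+$294 billion) / 0.45 ≈ +$653.3 billion.
ΔT of +$172 billion changes first-round spending by −c·ΔT = −$94.6 billion, contributing k·(−c·ΔT) = (−$94.6 billion) / 0.45 ≈ −$210.2 billion.
Net ΔY = k(ΔG − c·ΔT) = (+$199.4 billion) / 0.45 ≈ +$443 billion.

+$443 billion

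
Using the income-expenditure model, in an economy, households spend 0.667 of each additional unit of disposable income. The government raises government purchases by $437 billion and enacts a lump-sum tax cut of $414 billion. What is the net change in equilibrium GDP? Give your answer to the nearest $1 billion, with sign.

+$2,142 billion

Expenditure multiplier = 1/(1 − MPC) = 1/(1 − 0.667) = 1/0.333 ≈ 3.003.
ΔG contributes k·ΔG = (+$437 billion) / 0.333 ≈ +$1,312.3 billion.
ΔT of −$414 billion changes first-round spending by −c·ΔT = +$276.138 billion, contributing k·(−c·ΔT) = (+$276.138 billion) / 0.333 ≈ +$829.2 billion.
Net ΔY = k(ΔG − c·ΔT) = (+$713.138 billion) / 0.333 ≈ +$2,142 billion.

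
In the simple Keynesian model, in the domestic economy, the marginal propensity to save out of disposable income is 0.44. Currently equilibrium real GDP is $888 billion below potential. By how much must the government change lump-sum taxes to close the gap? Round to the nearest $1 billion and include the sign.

−$698 billion

MPC = 1 − MPS = 1 − 0.44 = 0.56.
Spending multiplier = 1/(1 − MPC) = 1/(1 − 0.56) = 1/0.44 ≈ 2.273.
Tax multiplier = −c·k = −0.56/0.44 ≈ −1.273. Need ΔY = +$888 billion, so ΔT = ΔY/(−c·k) = −(+$888 billion) × 0.44 / 0.56 ≈ −$698 billion.
The government should cut lump-sum taxes by $698 billion.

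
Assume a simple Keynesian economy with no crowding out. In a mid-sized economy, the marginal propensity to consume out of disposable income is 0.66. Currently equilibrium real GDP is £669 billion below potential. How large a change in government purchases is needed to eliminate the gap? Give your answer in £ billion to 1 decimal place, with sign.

+£227.5 billion

Spending multiplier = 1/(1 − MPC) = 1/(1 − 0.66) = 1/0.34 ≈ 2.941.
Need ΔY = +£669 billion, so ΔG = ΔY/k = (+£669 billion) × 0.34 ≈ +£227.5 billion.
The government should increase government purchases by £227.5 billion.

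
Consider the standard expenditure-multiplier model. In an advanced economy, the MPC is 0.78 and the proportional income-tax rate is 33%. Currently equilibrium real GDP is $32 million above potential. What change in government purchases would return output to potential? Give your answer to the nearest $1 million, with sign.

−$15 million

Spending multiplier = 1/(1 − c(1−t)) = 1/(1 − 0.78×0.67) = 1/0.4774 ≈ 2.095.
Need ΔY = −$32 million, so ΔG = ΔY/k = (−$32 million) × 0.4774 ≈ −$15 million.
The government should cut government purchases by $15 million.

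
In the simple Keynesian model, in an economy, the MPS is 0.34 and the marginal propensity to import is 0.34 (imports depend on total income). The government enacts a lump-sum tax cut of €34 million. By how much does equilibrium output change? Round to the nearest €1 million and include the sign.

MPC = 1 − MPS = 1 − 0.34 = 0.66.
A lump-sum tax change of −€34 million shifts disposable income by +€34 million; first-round consumption changes by −c × ΔT = −0.66 × (−€34 million) = +€22.44 million.
Expenditure multiplier = 1/(1 − c + m) = 1/(1 − 0.66 + 0.34) = 1/0.68 ≈ 1.471.
The tax multiplier is −c × k ≈ −0.971, so ΔY = k × (−c·ΔT) = (+€22.44 million) / 0.68 = +€33 million.

+€33 million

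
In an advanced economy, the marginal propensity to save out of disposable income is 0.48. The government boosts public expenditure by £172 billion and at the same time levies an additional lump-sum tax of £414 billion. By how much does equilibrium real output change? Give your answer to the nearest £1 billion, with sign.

−£90 billion

MPC = 1 − MPS = 1 − 0.48 = 0.52.
Expenditure multiplier = 1/(1 − MPC) = 1/(1 − 0.52) = 1/0.48 ≈ 2.083.
ΔG contributes k·ΔG = (+£172 billion) / 0.48 ≈ +£358.3 billion.
ΔT of +£414 billion changes first-round spending by −c·ΔT = −£215.28 billion, contributing k·(−c·ΔT) = (−£215.28 billion) / 0.48 = −£448.5 billion.
Net ΔY = k(ΔG − c·ΔT) = (−£43.28 billion) / 0.48 ≈ −£90 billion.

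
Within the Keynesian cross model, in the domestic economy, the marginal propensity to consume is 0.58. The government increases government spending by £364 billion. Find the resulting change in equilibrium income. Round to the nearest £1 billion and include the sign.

+£867 billion

Expenditure multiplier = 1/(1 − MPC) = 1/(1 − 0.58) = 1/0.42 ≈ 2.381.
ΔY = k × ΔG = (+£364 billion) / 0.42 ≈ +£867 billion.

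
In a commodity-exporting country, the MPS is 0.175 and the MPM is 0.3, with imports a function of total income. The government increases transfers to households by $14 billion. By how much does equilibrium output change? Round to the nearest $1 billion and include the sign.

MPC = 1 − MPS = 1 − 0.175 = 0.825.
The transfer change shifts disposable income by +$14 billion, so first-round consumption changes by c·ΔTR = 0.825 × (+$14 billion) = +$11.55 billion.
Expenditure multiplier = 1/(1 − c + m) = 1/(1 − 0.825 + 0.3) = 1/0.475 ≈ 2.105.
The transfer multiplier is c × k ≈ 1.737, so ΔY = k × (c·ΔTR) = (+$11.55 billion) / 0.475 ≈ +$24 billion.

+$24 billion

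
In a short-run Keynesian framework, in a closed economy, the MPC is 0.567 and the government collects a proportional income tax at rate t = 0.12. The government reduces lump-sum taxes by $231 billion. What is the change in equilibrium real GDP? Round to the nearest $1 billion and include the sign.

+$261 billion

A lump-sum tax change of −$231 billion shifts disposable income by +$231 billion; first-round consumption changes by −c × ΔT = −0.567 × (−$231 billion) = +$130.977 billion.
Expenditure multiplier = 1/(1 − c(1−t)) = 1/(1 − 0.567×0.88) = 1/0.50104 ≈ 1.996.
The tax multiplier is −c × k ≈ −1.132, so ΔY = k × (−c·ΔT) = (+$130.977 billion) / 0.50104 ≈ +$261 billion.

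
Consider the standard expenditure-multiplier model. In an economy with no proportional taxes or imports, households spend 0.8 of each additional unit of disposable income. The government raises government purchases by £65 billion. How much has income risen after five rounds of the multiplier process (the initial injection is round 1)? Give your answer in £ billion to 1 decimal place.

Round 1 adds ΔG = £65 billion; each later round is MPC = 0.8 times the previous.
After 5 rounds: 65 + 52 + 41.6 + 33.28 + 26.624 = ΔG·(1 − c^5)/(1 − c) = 65 × (1 − 0.32768)/0.2 ≈ £218.5 billion.

£218.5 billion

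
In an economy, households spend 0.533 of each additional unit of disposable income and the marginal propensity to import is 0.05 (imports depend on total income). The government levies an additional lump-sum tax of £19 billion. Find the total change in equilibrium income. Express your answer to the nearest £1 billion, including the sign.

A lump-sum tax change of +£19 billion shifts disposable income by −£19 billion; first-round consumption changes by −c × ΔT = −0.533 × (+£19 billion) = −£10.127 billion.
Expenditure multiplier = 1/(1 − c + m) = 1/(1 − 0.533 + 0.05) = 1/0.517 ≈ 1.934.
The tax multiplier is −c × k ≈ −1.031, so ΔY = k × (−c·ΔT) = (−£10.127 billion) / 0.517 ≈ −£20 billion.

−£20 billion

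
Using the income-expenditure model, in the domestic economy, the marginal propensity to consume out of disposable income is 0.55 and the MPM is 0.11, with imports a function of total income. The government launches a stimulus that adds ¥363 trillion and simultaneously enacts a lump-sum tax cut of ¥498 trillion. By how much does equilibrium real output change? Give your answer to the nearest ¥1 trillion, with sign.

+¥1,137 trillion

Expenditure multiplier = 1/(1 − c + m) = 1/(1 − 0.55 + 0.11) = 1/0.56 ≈ 1.786.
ΔG contributes k·ΔG = (+¥363 trillion) / 0.56 ≈ +¥648.2 trillion.
ΔT of −¥498 trillion changes first-round spending by −c·ΔT = +¥273.9 trillion, contributing k·(−c·ΔT) = (+¥273.9 trillion) / 0.56 ≈ +¥489.1 trillion.
Net ΔY = k(ΔG − c·ΔT) = (+¥636.9 trillion) / 0.56 ≈ +¥1,137 trillion.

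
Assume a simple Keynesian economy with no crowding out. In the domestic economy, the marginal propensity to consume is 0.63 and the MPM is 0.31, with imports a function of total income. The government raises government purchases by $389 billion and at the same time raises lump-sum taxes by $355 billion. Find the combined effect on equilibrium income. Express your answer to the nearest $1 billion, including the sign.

+$243 billion

Expenditure multiplier = 1/(1 − c + m) = 1/(1 − 0.63 + 0.31) = 1/0.68 ≈ 1.471.
ΔG contributes k·ΔG = (+$389 billion) / 0.68 ≈ +$572.1 billion.
ΔT of +$355 billion changes first-round spending by −c·ΔT = −$223.65 billion, contributing k·(−c·ΔT) = (−$223.65 billion) / 0.68 ≈ −$328.9 billion.
Net ΔY = k(ΔG − c·ΔT) = (+$165.35 billion) / 0.68 ≈ +$243 billion.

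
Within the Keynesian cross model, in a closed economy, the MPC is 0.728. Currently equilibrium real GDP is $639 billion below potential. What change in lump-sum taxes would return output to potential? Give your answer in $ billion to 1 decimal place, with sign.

−$238.7 billion

Spending multiplier = 1/(1 − MPC) = 1/(1 − 0.728) = 1/0.272 ≈ 3.676.
Tax multiplier = −c·k = −0.728/0.272 ≈ −2.676. Need ΔY = +$639 billion, so ΔT = ΔY/(−c·k) = −(+$639 billion) × 0.272 / 0.728 ≈ −$238.7 billion.
The government should cut lump-sum taxes by $238.7 billion.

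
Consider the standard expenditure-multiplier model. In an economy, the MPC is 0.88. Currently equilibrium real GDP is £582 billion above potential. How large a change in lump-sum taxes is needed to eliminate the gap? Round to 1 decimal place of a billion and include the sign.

+£79.4 billion

Spending multiplier = 1/(1 − MPC) = 1/(1 − 0.88) = 1/0.12 ≈ 8.333.
Tax multiplier = −c·k = −0.88/0.12 ≈ −7.333. Need ΔY = −£582 billion, so ΔT = ΔY/(−c·k) = −(−£582 billion) × 0.12 / 0.88 ≈ +£79.4 billion.
The government should raise lump-sum taxes by £79.4 billion.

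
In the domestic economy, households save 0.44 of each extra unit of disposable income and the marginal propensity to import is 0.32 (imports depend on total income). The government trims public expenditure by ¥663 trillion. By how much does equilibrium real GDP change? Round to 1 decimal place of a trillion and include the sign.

MPC = 1 − MPS = 1 − 0.44 = 0.56.
Expenditure multiplier = 1/(1 − c + m) = 1/(1 − 0.56 + 0.32) = 1/0.76 ≈ 1.316.
ΔY = k × ΔG = (−¥663 trillion) / 0.76 ≈ −¥872.4 trillion.

−¥872.4 trillion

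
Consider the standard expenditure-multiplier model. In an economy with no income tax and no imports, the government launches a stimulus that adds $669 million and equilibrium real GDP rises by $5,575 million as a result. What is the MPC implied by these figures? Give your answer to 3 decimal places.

0.880

Implied spending multiplier k = ΔY/ΔG = 5,575/669 ≈ 8.3333.
Since k = 1/(1 − MPC), MPC = 1 − 1/k = 1 − ΔG/ΔY = 1 − 669/5,575 = 0.880.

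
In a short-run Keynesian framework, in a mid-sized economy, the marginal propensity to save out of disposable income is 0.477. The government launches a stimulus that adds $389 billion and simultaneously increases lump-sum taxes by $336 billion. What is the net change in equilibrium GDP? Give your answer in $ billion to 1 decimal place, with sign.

+$447.1 billion

MPC = 1 − MPS = 1 − 0.477 = 0.523.
Expenditure multiplier = 1/(1 − MPC) = 1/(1 − 0.523) = 1/0.477 ≈ 2.096.
ΔG contributes k·ΔG = (+$389 billion) / 0.477 ≈ +$815.5 billion.
ΔT of +$336 billion changes first-round spending by −c·ΔT = −$175.728 billion, contributing k·(−c·ΔT) = (−$175.728 billion) / 0.477 ≈ −$368.4 billion.
Net ΔY = k(ΔG − c·ΔT) = (+$213.272 billion) / 0.477 ≈ +$447.1 billion.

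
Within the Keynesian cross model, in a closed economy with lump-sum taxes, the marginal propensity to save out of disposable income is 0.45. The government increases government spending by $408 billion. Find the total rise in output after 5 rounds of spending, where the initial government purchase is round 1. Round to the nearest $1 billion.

$861 billion

MPC = 1 − MPS = 1 − 0.45 = 0.55.
Round 1 adds ΔG = $408 billion; each later round is MPC = 0.55 times the previous.
After 5 rounds: 408 + 224.4 + 123.42 + 67.881 + 37.33455 = ΔG·(1 − c^5)/(1 − c) = 408 × (1 − 0.0503284375)/0.45 ≈ $861 billion.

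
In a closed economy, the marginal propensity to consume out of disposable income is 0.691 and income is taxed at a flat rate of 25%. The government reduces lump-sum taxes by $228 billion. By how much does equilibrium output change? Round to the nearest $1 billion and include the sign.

A lump-sum tax change of −$228 billion shifts disposable income by +$228 billion; first-round consumption changes by −c × ΔT = −0.691 × (−$228 billion) = +$157.548 billion.
Expenditure multiplier = 1/(1 − c(1−t)) = 1/(1 − 0.691×0.75) = 1/0.48175 ≈ 2.076.
The tax multiplier is −c × k ≈ −1.434, so ΔY = k × (−c·ΔT) = (+$157.548 billion) / 0.48175 ≈ +$327 billion.

+$327 billion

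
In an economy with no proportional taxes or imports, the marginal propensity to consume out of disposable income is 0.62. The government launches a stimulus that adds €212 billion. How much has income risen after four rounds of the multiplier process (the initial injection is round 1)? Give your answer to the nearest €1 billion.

Round 1 adds ΔG = €212 billion; each later round is MPC = 0.62 times the previous.
After 4 rounds: 212 + 131.44 + 81.4928 + 50.525536 = ΔG·(1 − c^4)/(1 − c) = 212 × (1 − 0.14776336)/0.38 ≈ €475 billion.

€475 billion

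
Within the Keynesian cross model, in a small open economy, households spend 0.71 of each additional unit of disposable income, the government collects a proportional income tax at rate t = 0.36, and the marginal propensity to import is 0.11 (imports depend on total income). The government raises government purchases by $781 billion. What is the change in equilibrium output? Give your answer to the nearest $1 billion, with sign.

+$1,191 billion

Spending multiplier = 1/(1 − c(1−t) + m) = 1/(1 − 0.71×0.64 + 0.11) = 1/0.6556 ≈ 1.525.
ΔY = k × ΔG = (+$781 billion) / 0.6556 ≈ +$1,191 billion.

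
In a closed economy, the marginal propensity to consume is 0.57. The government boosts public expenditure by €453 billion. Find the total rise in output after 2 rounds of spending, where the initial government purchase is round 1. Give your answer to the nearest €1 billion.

Round 1 adds ΔG = €453 billion; each later round is MPC = 0.57 times the previous.
After 2 rounds: 453 + 258.21 = ΔG·(1 − c^2)/(1 − c) = 453 × (1 − 0.3249)/0.43 ≈ €711 billion.

€711 billion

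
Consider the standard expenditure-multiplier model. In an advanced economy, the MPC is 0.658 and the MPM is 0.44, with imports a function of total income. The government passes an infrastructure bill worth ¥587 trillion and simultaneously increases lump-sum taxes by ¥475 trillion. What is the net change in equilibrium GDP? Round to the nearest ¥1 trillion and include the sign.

+¥351 trillion

Expenditure multiplier = 1/(1 − c + m) = 1/(1 − 0.658 + 0.44) = 1/0.782 ≈ 1.279.
ΔG contributes k·ΔG = (+¥587 trillion) / 0.782 ≈ +¥750.6 trillion.
ΔT of +¥475 trillion changes first-round spending by −c·ΔT = −¥312.55 trillion, contributing k·(−c·ΔT) = (−¥312.55 trillion) / 0.782 ≈ −¥399.7 trillion.
Net ΔY = k(ΔG − c·ΔT) = (+¥274.45 trillion) / 0.782 ≈ +¥351 trillion.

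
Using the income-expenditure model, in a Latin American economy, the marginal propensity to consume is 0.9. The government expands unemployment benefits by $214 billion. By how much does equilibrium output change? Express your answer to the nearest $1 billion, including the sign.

+$1,926 billion

The transfer change shifts disposable income by +$214 billion, so first-round consumption changes by c·ΔTR = 0.9 × (+$214 billion) = +$192.6 billion.
Expenditure multiplier = 1/(1 − MPC) = 1/(1 − 0.9) = 1/0.1 = 10.
The transfer multiplier is c × k = 9, so ΔY = k × (c·ΔTR) = (+$192.6 billion) / 0.1 = +$1,926 billion.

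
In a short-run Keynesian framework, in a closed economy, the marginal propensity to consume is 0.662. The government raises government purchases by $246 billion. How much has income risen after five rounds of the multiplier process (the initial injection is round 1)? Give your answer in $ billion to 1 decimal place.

Round 1 adds ΔG = $246 billion; each later round is MPC = 0.662 times the previous.
After 5 rounds: 246 + 162.852 + 107.808024 + 71.368911888 + 47.246219669856 = ΔG·(1 − c^5)/(1 − c) = 246 × (1 − 0.127142265940832)/0.338 ≈ $635.3 billion.

$635.3 billion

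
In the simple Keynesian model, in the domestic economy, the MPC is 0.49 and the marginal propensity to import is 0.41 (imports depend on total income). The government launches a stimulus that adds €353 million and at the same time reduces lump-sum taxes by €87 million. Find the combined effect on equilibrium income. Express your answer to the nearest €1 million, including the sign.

+€430 million

Expenditure multiplier = 1/(1 − c + m) = 1/(1 − 0.49 + 0.41) = 1/0.92 ≈ 1.087.
ΔG contributes k·ΔG = (+€353 million) / 0.92 ≈ +€383.7 million.
ΔT of −€87 million changes first-round spending by −c·ΔT = +€42.63 million, contributing k·(−c·ΔT) = (+€42.63 million) / 0.92 ≈ +€46.3 million.
Net ΔY = k(ΔG − c·ΔT) = (+€395.63 million) / 0.92 ≈ +€430 million.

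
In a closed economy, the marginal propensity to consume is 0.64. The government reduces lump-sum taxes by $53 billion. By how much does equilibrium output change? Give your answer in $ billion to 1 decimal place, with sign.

A lump-sum tax change of −$53 billion shifts disposable income by +$53 billion; first-round consumption changes by −c × ΔT = −0.64 × (−$53 billion) = +$33.92 billion.
Expenditure multiplier = 1/(1 − MPC) = 1/(1 − 0.64) = 1/0.36 ≈ 2.778.
The tax multiplier is −c × k ≈ −1.778, so ΔY = k × (−c·ΔT) = (+$33.92 billion) / 0.36 ≈ +$94.2 billion.

+$94.2 billion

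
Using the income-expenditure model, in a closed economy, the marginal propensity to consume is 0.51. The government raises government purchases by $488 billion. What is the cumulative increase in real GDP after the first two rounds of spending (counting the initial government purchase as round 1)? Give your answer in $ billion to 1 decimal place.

Round 1 adds ΔG = $488 billion; each later round is MPC = 0.51 times the previous.
After 2 rounds: 488 + 248.88 = ΔG·(1 − c^2)/(1 − c) = 488 × (1 − 0.2601)/0.49 ≈ $736.9 billion.

$736.9 billion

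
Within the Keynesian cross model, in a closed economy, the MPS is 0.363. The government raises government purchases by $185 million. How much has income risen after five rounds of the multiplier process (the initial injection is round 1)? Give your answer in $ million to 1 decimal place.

$456.2 million

MPC = 1 − MPS = 1 − 0.363 = 0.637.
Round 1 adds ΔG = $185 million; each later round is MPC = 0.637 times the previous.
After 5 rounds: 185 + 117.845 + 75.067265 + 47.817847805 + 30.459969051785 = ΔG·(1 − c^5)/(1 − c) = 185 × (1 − 0.104881082626957)/0.363 ≈ $456.2 million.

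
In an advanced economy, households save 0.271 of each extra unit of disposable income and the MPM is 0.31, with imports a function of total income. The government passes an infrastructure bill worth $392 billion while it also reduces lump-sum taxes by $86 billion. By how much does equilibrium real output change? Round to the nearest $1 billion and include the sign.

MPC = 1 − MPS = 1 − 0.271 = 0.729.
Expenditure multiplier = 1/(1 − c + m) = 1/(1 − 0.729 + 0.31) = 1/0.581 ≈ 1.721.
ΔG contributes k·ΔG = (+$392 billion) / 0.581 ≈ +$674.7 billion.
ΔT of −$86 billion changes first-round spending by −c·ΔT = +$62.694 billion, contributing k·(−c·ΔT) = (+$62.694 billion) / 0.581 ≈ +$107.9 billion.
Net ΔY = k(ΔG − c·ΔT) = (+$454.694 billion) / 0.581 ≈ +$783 billion.

+$783 billion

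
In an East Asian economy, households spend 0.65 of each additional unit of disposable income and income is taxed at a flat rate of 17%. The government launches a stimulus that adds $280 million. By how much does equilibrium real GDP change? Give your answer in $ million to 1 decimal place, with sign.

+$608.0 million

Spending multiplier = 1/(1 − c(1−t)) = 1/(1 − 0.65×0.83) = 1/0.4605 ≈ 2.172.
ΔY = k × ΔG = (+$280 million) / 0.4605 ≈ +$608 million.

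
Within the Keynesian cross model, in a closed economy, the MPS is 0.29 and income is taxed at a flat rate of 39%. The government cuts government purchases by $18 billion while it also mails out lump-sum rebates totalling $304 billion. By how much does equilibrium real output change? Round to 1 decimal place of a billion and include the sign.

+$349.0 billion

MPC = 1 − MPS = 1 − 0.29 = 0.71.
Expenditure multiplier = 1/(1 − c(1−t)) = 1/(1 − 0.71×0.61) = 1/0.5669 ≈ 1.764.
ΔG contributes k·ΔG = (−$18 billion) / 0.5669 ≈ −$31.8 billion.
ΔT of −$304 billion changes first-round spending by −c·ΔT = +$215.84 billion, contributing k·(−c·ΔT) = (+$215.84 billion) / 0.5669 ≈ +$380.7 billion.
Net ΔY = k(ΔG − c·ΔT) = (+$197.84 billion) / 0.5669 ≈ +$349 billion.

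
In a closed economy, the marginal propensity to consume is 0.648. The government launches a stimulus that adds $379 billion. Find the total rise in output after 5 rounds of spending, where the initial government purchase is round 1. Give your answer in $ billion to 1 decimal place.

Round 1 adds ΔG = $379 billion; each later round is MPC = 0.648 times the previous.
After 5 rounds: 379 + 245.592 + 159.143616 + 103.125063168 + 66.825040932864 = ΔG·(1 − c^5)/(1 − c) = 379 × (1 − 0.114254951251968)/0.352 ≈ $953.7 billion.

$953.7 billion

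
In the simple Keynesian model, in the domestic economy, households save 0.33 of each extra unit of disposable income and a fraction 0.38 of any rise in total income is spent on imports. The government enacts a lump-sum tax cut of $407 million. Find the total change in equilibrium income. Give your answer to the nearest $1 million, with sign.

MPC = 1 − MPS = 1 − 0.33 = 0.67.
A lump-sum tax change of −$407 million shifts disposable income by +$407 million; first-round consumption changes by −c × ΔT = −0.67 × (−$407 million) = +$272.69 million.
Expenditure multiplier = 1/(1 − c + m) = 1/(1 − 0.67 + 0.38) = 1/0.71 ≈ 1.408.
The tax multiplier is −c × k ≈ −0.944, so ΔY = k × (−c·ΔT) = (+$272.69 million) / 0.71 ≈ +$384 million.

+$384 million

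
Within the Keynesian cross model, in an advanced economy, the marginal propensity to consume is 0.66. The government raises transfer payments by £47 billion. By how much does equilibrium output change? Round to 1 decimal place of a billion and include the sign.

The transfer change shifts disposable income by +£47 billion, so first-round consumption changes by c·ΔTR = 0.66 × (+£47 billion) = +£31.02 billion.
Expenditure multiplier = 1/(1 − MPC) = 1/(1 − 0.66) = 1/0.34 ≈ 2.941.
The transfer multiplier is c × k ≈ 1.941, so ΔY = k × (c·ΔTR) = (+£31.02 billion) / 0.34 ≈ +£91.2 billion.

+£91.2 billion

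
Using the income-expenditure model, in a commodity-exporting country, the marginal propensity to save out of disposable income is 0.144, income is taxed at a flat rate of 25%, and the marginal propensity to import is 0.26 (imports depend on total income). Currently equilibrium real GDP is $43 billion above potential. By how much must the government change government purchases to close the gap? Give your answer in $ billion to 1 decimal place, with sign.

−$26.6 billion

MPC = 1 − MPS = 1 − 0.144 = 0.856.
Spending multiplier = 1/(1 − c(1−t) + m) = 1/(1 − 0.856×0.75 + 0.26) = 1/0.618 ≈ 1.618.
Need ΔY = −$43 billion, so ΔG = ΔY/k = (−$43 billion) × 0.618 ≈ −$26.6 billion.
The government should cut government purchases by $26.6 billion.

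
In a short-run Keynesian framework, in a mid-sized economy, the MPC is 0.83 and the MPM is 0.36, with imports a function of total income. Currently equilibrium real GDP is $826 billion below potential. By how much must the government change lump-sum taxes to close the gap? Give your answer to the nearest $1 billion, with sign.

Spending multiplier = 1/(1 − c + m) = 1/(1 − 0.83 + 0.36) = 1/0.53 ≈ 1.887.
Tax multiplier = −c·k = −0.83/0.53 ≈ −1.566. Need ΔY = +$826 billion, so ΔT = ΔY/(−c·k) = −(+$826 billion) × 0.53 / 0.83 ≈ −$527 billion.
The government should cut lump-sum taxes by $527 billion.

−$527 billion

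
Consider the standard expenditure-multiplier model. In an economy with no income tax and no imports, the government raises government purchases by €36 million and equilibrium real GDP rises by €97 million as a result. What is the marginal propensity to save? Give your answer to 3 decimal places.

0.371

Implied spending multiplier k = ΔY/ΔG = 97/36 ≈ 2.6944.
Since k = 1/(1 − MPC), MPC = 1 − 1/k = 1 − ΔG/ΔY = 1 − 36/97 ≈ 0.629.
MPS = 1 − MPC = 0.371.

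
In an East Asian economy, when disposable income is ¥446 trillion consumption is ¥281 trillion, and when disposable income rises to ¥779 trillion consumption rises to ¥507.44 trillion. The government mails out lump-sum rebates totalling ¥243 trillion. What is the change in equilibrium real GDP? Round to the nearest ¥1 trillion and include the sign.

MPC = ΔC/ΔYd = (507.44 − 281)/(779 − 446) = 226.44/333 = 0.68.
A lump-sum tax change of −¥243 trillion shifts disposable income by +¥243 trillion; first-round consumption changes by −c × ΔT = −0.68 × (−¥243 trillion) = +¥165.24 trillion.
Expenditure multiplier = 1/(1 − MPC) = 1/(1 − 0.68) = 1/0.32 = 3.125.
The tax multiplier is −c × k = −2.125, so ΔY = k × (−c·ΔT) = (+¥165.24 trillion) / 0.32 ≈ +¥516 trillion.

+¥516 trillion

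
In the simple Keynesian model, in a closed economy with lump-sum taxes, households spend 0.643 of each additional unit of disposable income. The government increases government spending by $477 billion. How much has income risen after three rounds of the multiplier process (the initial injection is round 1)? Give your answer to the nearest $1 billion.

Round 1 adds ΔG = $477 billion; each later round is MPC = 0.643 times the previous.
After 3 rounds: 477 + 306.711 + 197.215173 = ΔG·(1 − c^3)/(1 − c) = 477 × (1 − 0.265847707)/0.357 ≈ $981 billion.

$981 billion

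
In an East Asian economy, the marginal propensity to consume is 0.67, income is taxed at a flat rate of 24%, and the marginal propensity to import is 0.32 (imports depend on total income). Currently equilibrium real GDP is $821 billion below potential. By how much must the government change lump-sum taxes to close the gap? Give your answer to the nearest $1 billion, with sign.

Spending multiplier = 1/(1 − c(1−t) + m) = 1/(1 − 0.67×0.76 + 0.32) = 1/0.8108 ≈ 1.233.
Tax multiplier = −c·k = −0.67/0.8108 ≈ −0.826. Need ΔY = +$821 billion, so ΔT = ΔY/(−c·k) = −(+$821 billion) × 0.8108 / 0.67 ≈ −$994 billion.
The government should cut lump-sum taxes by $994 billion.

−$994 billion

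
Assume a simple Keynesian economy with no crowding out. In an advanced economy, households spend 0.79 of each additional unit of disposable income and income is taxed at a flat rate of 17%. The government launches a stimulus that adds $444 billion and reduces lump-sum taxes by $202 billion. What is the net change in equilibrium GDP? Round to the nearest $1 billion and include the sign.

+$1,753 billion

Expenditure multiplier = 1/(1 − c(1−t)) = 1/(1 − 0.79×0.83) = 1/0.3443 ≈ 2.904.
ΔG contributes k·ΔG = (+$444 billion) / 0.3443 ≈ +$1,289.6 billion.
ΔT of −$202 billion changes first-round spending by −c·ΔT = +$159.58 billion, contributing k·(−c·ΔT) = (+$159.58 billion) / 0.3443 ≈ +$463.5 billion.
Net ΔY = k(ΔG − c·ΔT) = (+$603.58 billion) / 0.3443 ≈ +$1,753 billion.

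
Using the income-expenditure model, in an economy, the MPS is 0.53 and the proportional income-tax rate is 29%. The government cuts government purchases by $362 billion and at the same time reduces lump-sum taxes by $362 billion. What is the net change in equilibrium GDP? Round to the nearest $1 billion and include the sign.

−$288 billion

MPC = 1 − MPS = 1 − 0.53 = 0.47.
Expenditure multiplier = 1/(1 − c(1−t)) = 1/(1 − 0.47×0.71) = 1/0.6663 ≈ 1.501.
ΔG contributes k·ΔG = (−$362 billion) / 0.6663 ≈ −$543.3 billion.
ΔT of −$362 billion changes first-round spending by −c·ΔT = +$170.14 billion, contributing k·(−c·ΔT) = (+$170.14 billion) / 0.6663 ≈ +$255.4 billion.
Net ΔY = k(ΔG − c·ΔT) = (−$191.86 billion) / 0.6663 ≈ −$288 billion.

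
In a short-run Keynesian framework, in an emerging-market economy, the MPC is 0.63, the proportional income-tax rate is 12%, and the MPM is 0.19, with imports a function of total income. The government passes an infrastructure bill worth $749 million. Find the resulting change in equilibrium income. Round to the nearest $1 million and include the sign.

+$1,178 million

Expenditure multiplier = 1/(1 − c(1−t) + m) = 1/(1 − 0.63×0.88 + 0.19) = 1/0.6356 ≈ 1.573.
ΔY = k × ΔG = (+$749 million) / 0.6356 ≈ +$1,178 million.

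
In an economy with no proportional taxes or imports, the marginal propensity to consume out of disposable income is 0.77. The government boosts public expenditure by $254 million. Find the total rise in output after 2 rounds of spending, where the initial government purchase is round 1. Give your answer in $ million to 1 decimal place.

Round 1 adds ΔG = $254 million; each later round is MPC = 0.77 times the previous.
After 2 rounds: 254 + 195.58 = ΔG·(1 − c^2)/(1 − c) = 254 × (1 − 0.5929)/0.23 ≈ $449.6 million.

$449.6 million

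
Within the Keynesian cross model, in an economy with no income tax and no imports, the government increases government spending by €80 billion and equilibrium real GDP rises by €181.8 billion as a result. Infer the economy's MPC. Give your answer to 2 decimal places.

0.56

Implied spending multiplier k = ΔY/ΔG = 181.8/80 = 2.2725.
Since k = 1/(1 − MPC), MPC = 1 − 1/k = 1 − ΔG/ΔY = 1 − 80/181.8 ≈ 0.56.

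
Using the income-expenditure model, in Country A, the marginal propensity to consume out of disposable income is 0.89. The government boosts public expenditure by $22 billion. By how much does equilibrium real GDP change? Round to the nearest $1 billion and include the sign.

Government-spending multiplier = 1/(1 − MPC) = 1/(1 − 0.89) = 1/0.11 ≈ 9.091.
ΔY = k × ΔG = (+$22 billion) / 0.11 = +$200 billion.

+$200 billion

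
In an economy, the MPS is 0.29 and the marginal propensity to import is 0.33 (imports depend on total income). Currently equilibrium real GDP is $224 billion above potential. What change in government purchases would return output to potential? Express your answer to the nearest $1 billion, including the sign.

MPC = 1 − MPS = 1 − 0.29 = 0.71.
Spending multiplier = 1/(1 − c + m) = 1/(1 − 0.71 + 0.33) = 1/0.62 ≈ 1.613.
Need ΔY = −$224 billion, so ΔG = ΔY/k = (−$224 billion) × 0.62 ≈ −$139 billion.
The government should cut government purchases by $139 billion.

−$139 billion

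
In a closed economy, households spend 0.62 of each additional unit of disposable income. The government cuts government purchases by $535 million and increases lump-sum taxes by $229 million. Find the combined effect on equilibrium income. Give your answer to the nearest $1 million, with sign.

−$1,782 million

Expenditure multiplier = 1/(1 − MPC) = 1/(1 − 0.62) = 1/0.38 ≈ 2.632.
ΔG contributes k·ΔG = (−$535 million) / 0.38 ≈ −$1,407.9 million.
ΔT of +$229 million changes first-round spending by −c·ΔT = −$141.98 million, contributing k·(−c·ΔT) = (−$141.98 million) / 0.38 ≈ −$373.6 million.
Net ΔY = k(ΔG − c·ΔT) = (−$676.98 million) / 0.38 ≈ −$1,782 million.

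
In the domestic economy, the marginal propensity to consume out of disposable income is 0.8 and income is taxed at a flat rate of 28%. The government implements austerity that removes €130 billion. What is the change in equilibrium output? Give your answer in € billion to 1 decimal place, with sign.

Spending multiplier = 1/(1 − c(1−t)) = 1/(1 − 0.8×0.72) = 1/0.424 ≈ 2.358.
ΔY = k × ΔG = (−€130 billion) / 0.424 ≈ −€306.6 billion.

−€306.6 billion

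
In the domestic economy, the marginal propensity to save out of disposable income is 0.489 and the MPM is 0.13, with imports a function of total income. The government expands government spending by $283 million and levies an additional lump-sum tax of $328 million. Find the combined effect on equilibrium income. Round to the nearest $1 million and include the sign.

MPC = 1 − MPS = 1 − 0.489 = 0.511.
Expenditure multiplier = 1/(1 − c + m) = 1/(1 − 0.511 + 0.13) = 1/0.619 ≈ 1.616.
ΔG contributes k·ΔG = (+$283 million) / 0.619 ≈ +$457.2 million.
ΔT of +$328 million changes first-round spending by −c·ΔT = −$167.608 million, contributing k·(−c·ΔT) = (−$167.608 million) / 0.619 ≈ −$270.8 million.
Net ΔY = k(ΔG − c·ΔT) = (+$115.392 million) / 0.619 ≈ +$186 million.

+$186 million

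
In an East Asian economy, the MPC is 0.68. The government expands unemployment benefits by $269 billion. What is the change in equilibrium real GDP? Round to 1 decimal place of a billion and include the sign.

The transfer change shifts disposable income by +$269 billion, so first-round consumption changes by c·ΔTR = 0.68 × (+$269 billion) = +$182.92 billion.
Expenditure multiplier = 1/(1 − MPC) = 1/(1 − 0.68) = 1/0.32 = 3.125.
The transfer multiplier is c × k = 2.125, so ΔY = k × (c·ΔTR) = (+$182.92 billion) / 0.32 ≈ +$571.6 billion.

+$571.6 billion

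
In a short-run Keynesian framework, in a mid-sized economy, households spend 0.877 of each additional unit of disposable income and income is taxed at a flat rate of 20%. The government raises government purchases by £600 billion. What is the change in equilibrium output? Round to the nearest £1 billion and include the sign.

Spending multiplier = 1/(1 − c(1−t)) = 1/(1 − 0.877×0.8) = 1/0.2984 ≈ 3.351.
ΔY = k × ΔG = (+£600 billion) / 0.2984 ≈ +£2,011 billion.

+£2,011 billion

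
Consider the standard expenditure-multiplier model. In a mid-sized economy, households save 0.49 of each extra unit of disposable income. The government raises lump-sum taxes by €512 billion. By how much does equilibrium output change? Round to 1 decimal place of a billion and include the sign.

−€532.9 billion

MPC = 1 − MPS = 1 − 0.49 = 0.51.
A lump-sum tax change of +€512 billion shifts disposable income by −€512 billion; first-round consumption changes by −c × ΔT = −0.51 × (+€512 billion) = −€261.12 billion.
Expenditure multiplier = 1/(1 − MPC) = 1/(1 − 0.51) = 1/0.49 ≈ 2.041.
The tax multiplier is −c × k ≈ −1.041, so ΔY = k × (−c·ΔT) = (−€261.12 billion) / 0.49 ≈ −€532.9 billion.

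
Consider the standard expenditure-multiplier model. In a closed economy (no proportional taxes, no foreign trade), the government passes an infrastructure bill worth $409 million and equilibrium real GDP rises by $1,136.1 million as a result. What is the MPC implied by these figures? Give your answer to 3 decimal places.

0.640

Implied spending multiplier k = ΔY/ΔG = 1,136.1/409 ≈ 2.7778.
Since k = 1/(1 − MPC), MPC = 1 − 1/k = 1 − ΔG/ΔY = 1 − 409/1,136.1 ≈ 0.640.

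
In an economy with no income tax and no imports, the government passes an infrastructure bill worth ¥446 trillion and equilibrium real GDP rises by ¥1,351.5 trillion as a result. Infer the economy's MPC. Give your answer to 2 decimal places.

0.67

Implied spending multiplier k = ΔY/ΔG = 1,351.5/446 ≈ 3.0303.
Since k = 1/(1 − MPC), MPC = 1 − 1/k = 1 − ΔG/ΔY = 1 − 446/1,351.5 ≈ 0.67.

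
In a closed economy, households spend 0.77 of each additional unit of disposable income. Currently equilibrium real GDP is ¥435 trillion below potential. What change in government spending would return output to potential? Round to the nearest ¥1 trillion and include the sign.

+¥100 trillion

Spending multiplier = 1/(1 − MPC) = 1/(1 − 0.77) = 1/0.23 ≈ 4.348.
Need ΔY = +¥435 trillion, so ΔG = ΔY/k = (+¥435 trillion) × 0.23 ≈ +¥100 trillion.
The government should increase government spending by ¥100 trillion.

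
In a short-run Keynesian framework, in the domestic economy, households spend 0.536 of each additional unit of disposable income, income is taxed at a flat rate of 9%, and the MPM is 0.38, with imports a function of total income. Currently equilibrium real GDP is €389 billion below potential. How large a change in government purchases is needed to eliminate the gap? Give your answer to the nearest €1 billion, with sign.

Spending multiplier = 1/(1 − c(1−t) + m) = 1/(1 − 0.536×0.91 + 0.38) = 1/0.89224 ≈ 1.121.
Need ΔY = +€389 billion, so ΔG = ΔY/k = (+€389 billion) × 0.89224 ≈ +€347 billion.
The government should increase government purchases by €347 billion.

+€347 billion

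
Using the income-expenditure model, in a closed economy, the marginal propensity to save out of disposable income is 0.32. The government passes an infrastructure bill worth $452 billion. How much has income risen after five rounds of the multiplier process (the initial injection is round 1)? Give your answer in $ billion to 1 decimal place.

MPC = 1 − MPS = 1 − 0.32 = 0.68.
Round 1 adds ΔG = $452 billion; each later round is MPC = 0.68 times the previous.
After 5 rounds: 452 + 307.36 + 209.0048 + 142.123264 + 96.64381952 = ΔG·(1 − c^5)/(1 − c) = 452 × (1 − 0.1453933568)/0.32 ≈ $1,207.1 billion.

$1,207.1 billion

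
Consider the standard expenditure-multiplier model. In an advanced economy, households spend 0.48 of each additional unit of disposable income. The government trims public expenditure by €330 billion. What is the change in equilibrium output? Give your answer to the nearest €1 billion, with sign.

−€635 billion

Expenditure multiplier = 1/(1 − MPC) = 1/(1 − 0.48) = 1/0.52 ≈ 1.923.
ΔY = k × ΔG = (−€330 billion) / 0.52 ≈ −€635 billion.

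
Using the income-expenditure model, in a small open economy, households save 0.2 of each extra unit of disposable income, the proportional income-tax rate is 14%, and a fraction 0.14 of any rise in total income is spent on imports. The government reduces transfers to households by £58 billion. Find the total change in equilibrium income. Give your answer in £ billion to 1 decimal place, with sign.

−£102.7 billion

MPC = 1 − MPS = 1 − 0.2 = 0.8.
The transfer change shifts disposable income by −£58 billion, so first-round consumption changes by c·ΔTR = 0.8 × (−£58 billion) = −£46.4 billion.
Expenditure multiplier = 1/(1 − c(1−t) + m) = 1/(1 − 0.8×0.86 + 0.14) = 1/0.452 ≈ 2.212.
The transfer multiplier is c × k ≈ 1.77, so ΔY = k × (c·ΔTR) = (−£46.4 billion) / 0.452 ≈ −£102.7 billion.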